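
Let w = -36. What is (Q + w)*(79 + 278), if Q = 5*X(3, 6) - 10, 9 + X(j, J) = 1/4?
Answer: -128163/4 ≈ -32041.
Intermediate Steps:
X(j, J) = -35/4 (X(j, J) = -9 + 1/4 = -9 + ¼ = -35/4)
Q = -215/4 (Q = 5*(-35/4) - 10 = -175/4 - 10 = -215/4 ≈ -53.750)
(Q + w)*(79 + 278) = (-215/4 - 36)*(79 + 278) = -359/4*357 = -128163/4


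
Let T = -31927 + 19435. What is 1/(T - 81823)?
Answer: -1/94315 ≈ -1.0603e-5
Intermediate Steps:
T = -12492
1/(T - 81823) = 1/(-12492 - 81823) = 1/(-94315) = -1/94315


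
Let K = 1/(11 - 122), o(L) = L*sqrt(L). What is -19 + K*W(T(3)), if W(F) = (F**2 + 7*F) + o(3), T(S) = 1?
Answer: -2117/111 - sqrt(3)/37 ≈ -19.119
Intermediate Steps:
o(L) = L**(3/2)
W(F) = F**2 + 3*sqrt(3) + 7*F (W(F) = (F**2 + 7*F) + 3**(3/2) = (F**2 + 7*F) + 3*sqrt(3) = F**2 + 3*sqrt(3) + 7*F)
K = -1/111 (K = 1/(-111) = -1/111 ≈ -0.0090090)
-19 + K*W(T(3)) = -19 - (1**2 + 3*sqrt(3) + 7*1)/111 = -19 - (1 + 3*sqrt(3) + 7)/111 = -19 - (8 + 3*sqrt(3))/111 = -19 + (-8/111 - sqrt(3)/37) = -2117/111 - sqrt(3)/37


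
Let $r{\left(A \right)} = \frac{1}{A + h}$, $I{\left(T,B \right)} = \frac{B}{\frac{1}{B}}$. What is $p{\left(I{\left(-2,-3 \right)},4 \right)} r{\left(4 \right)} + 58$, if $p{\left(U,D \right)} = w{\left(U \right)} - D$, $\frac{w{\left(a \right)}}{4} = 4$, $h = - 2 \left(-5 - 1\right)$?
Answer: $\frac{235}{4} \approx 58.75$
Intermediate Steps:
$I{\left(T,B \right)} = B^{2}$ ($I{\left(T,B \right)} = B B = B^{2}$)
$h = 12$ ($h = \left(-2\right) \left(-6\right) = 12$)
$r{\left(A \right)} = \frac{1}{12 + A}$ ($r{\left(A \right)} = \frac{1}{A + 12} = \frac{1}{12 + A}$)
$w{\left(a \right)} = 16$ ($w{\left(a \right)} = 4 \cdot 4 = 16$)
$p{\left(U,D \right)} = 16 - D$
$p{\left(I{\left(-2,-3 \right)},4 \right)} r{\left(4 \right)} + 58 = \frac{16 - 4}{12 + 4} + 58 = \frac{16 - 4}{16} + 58 = 12 \cdot \frac{1}{16} + 58 = \frac{3}{4} + 58 = \frac{235}{4}$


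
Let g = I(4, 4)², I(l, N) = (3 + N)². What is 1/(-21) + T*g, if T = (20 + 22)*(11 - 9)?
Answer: 4235363/21 ≈ 2.0168e+5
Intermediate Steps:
g = 2401 (g = ((3 + 4)²)² = (7²)² = 49² = 2401)
T = 84 (T = 42*2 = 84)
1/(-21) + T*g = 1/(-21) + 84*2401 = -1/21 + 201684 = 4235363/21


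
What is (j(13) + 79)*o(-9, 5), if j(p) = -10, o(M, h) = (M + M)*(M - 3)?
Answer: 14904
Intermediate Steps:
o(M, h) = 2*M*(-3 + M) (o(M, h) = (2*M)*(-3 + M) = 2*M*(-3 + M))
(j(13) + 79)*o(-9, 5) = (-10 + 79)*(2*(-9)*(-3 - 9)) = 69*(2*(-9)*(-12)) = 69*216 = 14904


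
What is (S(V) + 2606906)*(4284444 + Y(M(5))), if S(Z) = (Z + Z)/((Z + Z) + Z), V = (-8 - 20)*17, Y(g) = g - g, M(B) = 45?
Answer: 11169145626560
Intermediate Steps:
Y(g) = 0
V = -476 (V = -28*17 = -476)
S(Z) = ⅔ (S(Z) = (2*Z)/(2*Z + Z) = (2*Z)/((3*Z)) = (2*Z)*(1/(3*Z)) = ⅔)
(S(V) + 2606906)*(4284444 + Y(M(5))) = (⅔ + 2606906)*(4284444 + 0) = (7820720/3)*4284444 = 11169145626560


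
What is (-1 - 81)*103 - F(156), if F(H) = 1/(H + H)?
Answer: -2635153/312 ≈ -8446.0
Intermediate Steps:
F(H) = 1/(2*H)
(-1 - 81)*103 - F(156) = (-1 - 81)*103 - 1/(2*156) = -82*103 - 1/(2*156) = -8446 - 1*1/312 = -8446 - 1/312 = -2635153/312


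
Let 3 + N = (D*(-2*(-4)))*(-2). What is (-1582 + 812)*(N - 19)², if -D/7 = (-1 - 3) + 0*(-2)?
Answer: -170093000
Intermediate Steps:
D = 28 (D = -7*((-1 - 3) + 0*(-2)) = -7*(-4 + 0) = -7*(-4) = 28)
N = -451 (N = -3 + (28*(-2*(-4)))*(-2) = -3 + (28*8)*(-2) = -3 + 224*(-2) = -3 - 448 = -451)
(-1582 + 812)*(N - 19)² = (-1582 + 812)*(-451 - 19)² = -770*(-470)² = -770*220900 = -170093000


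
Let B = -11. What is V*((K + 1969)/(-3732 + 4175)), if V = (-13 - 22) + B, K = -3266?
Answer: 59662/443 ≈ 134.68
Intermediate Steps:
V = -46 (V = (-13 - 22) - 11 = -35 - 11 = -46)
V*((K + 1969)/(-3732 + 4175)) = -46*(-3266 + 1969)/(-3732 + 4175) = -(-59662)/443 = -46*(-1297/443) = 59662/443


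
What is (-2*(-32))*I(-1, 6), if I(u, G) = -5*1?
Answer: -320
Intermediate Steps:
I(u, G) = -5
(-2*(-32))*I(-1, 6) = -2*(-32)*(-5) = 64*(-5) = -320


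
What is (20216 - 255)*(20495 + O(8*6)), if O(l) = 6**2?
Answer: 409819291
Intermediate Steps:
O(l) = 36
(20216 - 255)*(20495 + O(8*6)) = (20216 - 255)*(20495 + 36) = 19961*20531 = 409819291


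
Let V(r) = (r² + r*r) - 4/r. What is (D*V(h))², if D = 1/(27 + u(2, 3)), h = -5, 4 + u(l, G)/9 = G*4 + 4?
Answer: 64516/455625 ≈ 0.14160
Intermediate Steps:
u(l, G) = 36*G (u(l, G) = -36 + 9*(G*4 + 4) = -36 + 9*(4*G + 4) = -36 + 9*(4 + 4*G) = -36 + (36 + 36*G) = 36*G)
V(r) = -4/r + 2*r² (V(r) = (r² + r²) - 4/r = 2*r² - 4/r = -4/r + 2*r²)
D = 1/135 (D = 1/(27 + 36*3) = 1/(27 + 108) = 1/135 ≈ 0.0074074)
(D*V(h))² = ((2*(-2 + (-5)³)/(-5))/135)² = ((2*(-⅕)*(-2 - 125))/135)² = ((2*(-⅕)*(-127))/135)² = ((1/135)*(254/5))² = (254/675)² = 64516/455625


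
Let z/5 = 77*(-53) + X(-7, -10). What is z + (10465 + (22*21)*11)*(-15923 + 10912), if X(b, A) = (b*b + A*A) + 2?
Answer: -77925667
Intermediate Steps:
X(b, A) = 2 + A² + b² (X(b, A) = (b² + A²) + 2 = (A² + b²) + 2 = 2 + A² + b²)
z = -19650 (z = 5*(77*(-53) + (2 + (-10)² + (-7)²)) = 5*(-4081 + (2 + 100 + 49)) = 5*(-4081 + 151) = 5*(-3930) = -19650)
z + (10465 + (22*21)*11)*(-15923 + 10912) = -19650 + (10465 + (22*21)*11)*(-15923 + 10912) = -19650 + (10465 + 462*11)*(-5011) = -19650 + (10465 + 5082)*(-5011) = -19650 + 15547*(-5011) = -19650 - 77906017 = -77925667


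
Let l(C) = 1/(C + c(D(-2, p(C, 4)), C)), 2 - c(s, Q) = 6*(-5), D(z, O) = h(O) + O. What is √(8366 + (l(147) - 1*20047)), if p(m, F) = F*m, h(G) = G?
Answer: 3*I*√41585638/179 ≈ 108.08*I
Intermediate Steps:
D(z, O) = 2*O (D(z, O) = O + O = 2*O)
c(s, Q) = 32 (c(s, Q) = 2 - 6*(-5) = 2 - 1*(-30) = 2 + 30 = 32)
l(C) = 1/(32 + C) (l(C) = 1/(C + 32) = 1/(32 + C))
√(8366 + (l(147) - 1*20047)) = √(8366 + (1/(32 + 147) - 1*20047)) = √(8366 + (1/179 - 20047)) = √(8366 - 3588412/179) = √(-2090898/179) = 3*I*√41585638/179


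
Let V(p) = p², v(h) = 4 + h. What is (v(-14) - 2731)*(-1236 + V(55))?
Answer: -4903649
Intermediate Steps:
(v(-14) - 2731)*(-1236 + V(55)) = ((4 - 14) - 2731)*(-1236 + 55²) = (-10 - 2731)*(-1236 + 3025) = -2741*1789 = -4903649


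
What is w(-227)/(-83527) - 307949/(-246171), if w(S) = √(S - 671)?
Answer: 307949/246171 - I*√898/83527 ≈ 1.251 - 0.00035877*I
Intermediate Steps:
w(S) = √(-671 + S)
w(-227)/(-83527) - 307949/(-246171) = √(-671 - 227)/(-83527) - 307949/(-246171) = √(-898)*(-1/83527) - 307949*(-1/246171) = (I*√898)*(-1/83527) + 307949/246171 = -I*√898/83527 + 307949/246171 = 307949/246171 - I*√898/83527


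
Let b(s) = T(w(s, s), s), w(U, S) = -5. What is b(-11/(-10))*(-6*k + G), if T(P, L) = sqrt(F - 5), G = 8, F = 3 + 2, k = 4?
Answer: 0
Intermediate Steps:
F = 5
T(P, L) = 0 (T(P, L) = sqrt(5 - 5) = sqrt(0) = 0)
b(s) = 0
b(-11/(-10))*(-6*k + G) = 0*(-6*4 + 8) = 0*(-24 + 8) = 0*(-16) = 0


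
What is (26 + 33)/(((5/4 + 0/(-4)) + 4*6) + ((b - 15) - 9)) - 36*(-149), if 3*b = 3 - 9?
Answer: 15856/3 ≈ 5285.3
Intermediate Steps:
b = -2 (b = (3 - 9)/3 = (1/3)*(-6) = -2)
(26 + 33)/(((5/4 + 0/(-4)) + 4*6) + ((b - 15) - 9)) - 36*(-149) = (26 + 33)/(((5/4 + 0/(-4)) + 4*6) + ((-2 - 15) - 9)) - 36*(-149) = 59/(((5*(1/4) + 0*(-1/4)) + 24) + (-17 - 9)) + 5364 = 59/(((5/4 + 0) + 24) - 26) + 5364 = 59/((5/4 + 24) - 26) + 5364 = 59/(101/4 - 26) + 5364 = 59/(-3/4) + 5364 = 59*(-4/3) + 5364 = -236/3 + 5364 = 15856/3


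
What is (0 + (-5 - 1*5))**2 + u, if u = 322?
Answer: 422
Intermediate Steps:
(0 + (-5 - 1*5))**2 + u = (0 + (-5 - 1*5))**2 + 322 = (0 + (-5 - 5))**2 + 322 = (0 - 10)**2 + 322 = (-10)**2 + 322 = 100 + 322 = 422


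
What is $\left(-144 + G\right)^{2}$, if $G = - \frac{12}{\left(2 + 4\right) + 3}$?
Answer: $\frac{190096}{9} \approx 21122.0$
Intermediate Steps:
$G = - \frac{4}{3}$ ($G = - \frac{12}{6 + 3} = - \frac{12}{9} = \left(-12\right) \frac{1}{9} = - \frac{4}{3} \approx -1.3333$)
$\left(-144 + G\right)^{2} = \left(-144 - \frac{4}{3}\right)^{2} = \left(- \frac{436}{3}\right)^{2} = \frac{190096}{9}$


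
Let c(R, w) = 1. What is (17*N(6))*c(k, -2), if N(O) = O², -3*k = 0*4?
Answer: 612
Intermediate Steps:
k = 0 (k = -0*4 = -⅓*0 = 0)
(17*N(6))*c(k, -2) = (17*6²)*1 = (17*36)*1 = 612*1 = 612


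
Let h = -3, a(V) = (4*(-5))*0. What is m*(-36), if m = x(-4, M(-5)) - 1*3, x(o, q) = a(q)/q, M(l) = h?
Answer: 108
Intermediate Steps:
a(V) = 0 (a(V) = -20*0 = 0)
M(l) = -3
x(o, q) = 0 (x(o, q) = 0/q = 0)
m = -3 (m = 0 - 1*3 = 0 - 3 = -3)
m*(-36) = -3*(-36) = 108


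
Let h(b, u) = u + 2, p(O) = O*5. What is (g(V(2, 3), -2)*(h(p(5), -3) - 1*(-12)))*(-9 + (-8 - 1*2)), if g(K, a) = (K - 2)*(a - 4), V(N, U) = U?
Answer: 1254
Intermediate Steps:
g(K, a) = (-4 + a)*(-2 + K) (g(K, a) = (-2 + K)*(-4 + a) = (-4 + a)*(-2 + K))
p(O) = 5*O
h(b, u) = 2 + u
(g(V(2, 3), -2)*(h(p(5), -3) - 1*(-12)))*(-9 + (-8 - 1*2)) = ((8 - 4*3 - 2*(-2) + 3*(-2))*((2 - 3) - 1*(-12)))*(-9 + (-8 - 1*2)) = ((8 - 12 + 4 - 6)*(-1 + 12))*(-9 + (-8 - 2)) = (-6*11)*(-9 - 10) = -66*(-19) = 1254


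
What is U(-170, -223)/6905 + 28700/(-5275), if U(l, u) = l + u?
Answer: -8009863/1456955 ≈ -5.4977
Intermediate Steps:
U(-170, -223)/6905 + 28700/(-5275) = (-170 - 223)/6905 + 28700/(-5275) = -393*1/6905 + 28700*(-1/5275) = -393/6905 - 1148/211 = -8009863/1456955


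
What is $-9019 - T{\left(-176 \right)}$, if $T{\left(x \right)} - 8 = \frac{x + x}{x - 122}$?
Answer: $- \frac{1345199}{149} \approx -9028.2$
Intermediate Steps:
$T{\left(x \right)} = 8 + \frac{2 x}{-122 + x}$ ($T{\left(x \right)} = 8 + \frac{x + x}{x - 122} = 8 + \frac{2 x}{-122 + x}$)
$-9019 - T{\left(-176 \right)} = -9019 - \frac{2 \left(-488 + 5 \left(-176\right)\right)}{-122 - 176} = -9019 - \frac{2 \left(-488 - 880\right)}{-298} = -9019 - 2 \left(- \frac{1}{298}\right) \left(-1368\right) = -9019 - \frac{1368}{149} = - \frac{1345199}{149}$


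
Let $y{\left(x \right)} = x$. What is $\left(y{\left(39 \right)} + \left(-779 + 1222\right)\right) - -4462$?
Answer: $4944$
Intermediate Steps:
$\left(y{\left(39 \right)} + \left(-779 + 1222\right)\right) - -4462 = \left(39 + \left(-779 + 1222\right)\right) - -4462 = \left(39 + 443\right) + 4462 = 482 + 4462 = 4944$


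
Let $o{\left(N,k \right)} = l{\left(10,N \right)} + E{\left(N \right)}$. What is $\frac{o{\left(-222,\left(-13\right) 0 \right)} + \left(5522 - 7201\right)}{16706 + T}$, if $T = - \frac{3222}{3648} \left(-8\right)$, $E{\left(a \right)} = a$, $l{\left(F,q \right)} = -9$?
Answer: $- \frac{145160}{1270193} \approx -0.11428$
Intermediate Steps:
$o{\left(N,k \right)} = -9 + N$
$T = \frac{537}{76}$ ($T = \left(-3222\right) \frac{1}{3648} \left(-8\right) = \left(- \frac{537}{608}\right) \left(-8\right) = \frac{537}{76} \approx 7.0658$)
$\frac{o{\left(-222,\left(-13\right) 0 \right)} + \left(5522 - 7201\right)}{16706 + T} = \frac{\left(-9 - 222\right) + \left(5522 - 7201\right)}{16706 + \frac{537}{76}} = \frac{-231 + \left(5522 - 7201\right)}{\frac{1270193}{76}} = \left(-231 - 1679\right) \frac{76}{1270193} = \left(-1910\right) \frac{76}{1270193} = - \frac{145160}{1270193}$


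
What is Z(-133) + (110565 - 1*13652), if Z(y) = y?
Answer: 96780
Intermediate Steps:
Z(-133) + (110565 - 1*13652) = -133 + (110565 - 1*13652) = -133 + (110565 - 13652) = -133 + 96913 = 96780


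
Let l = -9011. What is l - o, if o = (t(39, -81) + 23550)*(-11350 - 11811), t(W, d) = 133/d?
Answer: 44176955246/81 ≈ 5.4539e+8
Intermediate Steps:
o = -44177685137/81 (o = (133/(-81) + 23550)*(-11350 - 11811) = (133*(-1/81) + 23550)*(-23161) = (-133/81 + 23550)*(-23161) = (1907417/81)*(-23161) = -44177685137/81 ≈ -5.4540e+8)
l - o = -9011 - 1*(-44177685137/81) = -9011 + 44177685137/81 = 44176955246/81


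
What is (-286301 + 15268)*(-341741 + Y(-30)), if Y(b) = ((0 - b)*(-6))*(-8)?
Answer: 92232800933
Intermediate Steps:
Y(b) = -48*b (Y(b) = (-b*(-6))*(-8) = (6*b)*(-8) = -48*b)
(-286301 + 15268)*(-341741 + Y(-30)) = (-286301 + 15268)*(-341741 - 48*(-30)) = -271033*(-341741 + 1440) = -271033*(-340301) = 92232800933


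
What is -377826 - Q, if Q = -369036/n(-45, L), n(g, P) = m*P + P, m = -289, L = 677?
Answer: -2046315867/5416 ≈ -3.7783e+5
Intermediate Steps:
n(g, P) = -288*P (n(g, P) = -289*P + P = -288*P)
Q = 10251/5416 (Q = -369036/((-288*677)) = -369036/(-194976) = -369036*(-1/194976) = 10251/5416 ≈ 1.8927)
-377826 - Q = -377826 - 1*10251/5416 = -377826 - 10251/5416 = -2046315867/5416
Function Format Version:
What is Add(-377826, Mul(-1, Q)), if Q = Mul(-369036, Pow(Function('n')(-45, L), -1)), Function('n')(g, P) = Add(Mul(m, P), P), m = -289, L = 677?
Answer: Rational(-2046315867, 5416) ≈ -3.7783e+5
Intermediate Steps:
Function('n')(g, P) = Mul(-288, P) (Function('n')(g, P) = Add(Mul(-289, P), P) = Mul(-288, P))
Q = Rational(10251, 5416) (Q = Mul(-369036, Pow(Mul(-288, 677), -1)) = Mul(-369036, Pow(-194976, -1)) = Mul(-369036, Rational(-1, 194976)) = Rational(10251, 5416) ≈ 1.8927)
Add(-377826, Mul(-1, Q)) = Add(-377826, Mul(-1, Rational(10251, 5416))) = Add(-377826, Rational(-10251, 5416)) = Rational(-2046315867, 5416)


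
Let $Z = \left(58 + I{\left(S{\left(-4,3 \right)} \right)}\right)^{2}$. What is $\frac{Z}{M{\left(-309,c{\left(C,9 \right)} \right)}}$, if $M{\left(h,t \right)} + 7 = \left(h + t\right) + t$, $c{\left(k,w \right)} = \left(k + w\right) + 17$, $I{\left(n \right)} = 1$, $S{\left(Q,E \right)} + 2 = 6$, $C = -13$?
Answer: $- \frac{3481}{290} \approx -12.003$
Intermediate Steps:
$S{\left(Q,E \right)} = 4$ ($S{\left(Q,E \right)} = -2 + 6 = 4$)
$c{\left(k,w \right)} = 17 + k + w$
$M{\left(h,t \right)} = -7 + h + 2 t$ ($M{\left(h,t \right)} = -7 + \left(\left(h + t\right) + t\right) = -7 + \left(h + 2 t\right) = -7 + h + 2 t$)
$Z = 3481$ ($Z = \left(58 + 1\right)^{2} = 59^{2} = 3481$)
$\frac{Z}{M{\left(-309,c{\left(C,9 \right)} \right)}} = \frac{3481}{-7 - 309 + 2 \left(17 - 13 + 9\right)} = \frac{3481}{-7 - 309 + 2 \cdot 13} = \frac{3481}{-7 - 309 + 26} = \frac{3481}{-290} = 3481 \left(- \frac{1}{290}\right) = - \frac{3481}{290}$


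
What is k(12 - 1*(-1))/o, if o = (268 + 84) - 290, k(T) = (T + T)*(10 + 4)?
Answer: 182/31 ≈ 5.8710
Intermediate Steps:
k(T) = 28*T (k(T) = (2*T)*14 = 28*T)
o = 62 (o = 352 - 290 = 62)
k(12 - 1*(-1))/o = (28*(12 - 1*(-1)))/62 = (28*(12 + 1))*(1/62) = (28*13)*(1/62) = 364*(1/62) = 182/31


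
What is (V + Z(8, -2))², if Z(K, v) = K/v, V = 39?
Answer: 1225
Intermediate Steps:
(V + Z(8, -2))² = (39 + 8/(-2))² = (39 + 8*(-½))² = (39 - 4)² = 35² = 1225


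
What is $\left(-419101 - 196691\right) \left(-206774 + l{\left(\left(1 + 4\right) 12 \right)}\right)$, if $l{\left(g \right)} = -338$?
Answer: $127537912704$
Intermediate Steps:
$\left(-419101 - 196691\right) \left(-206774 + l{\left(\left(1 + 4\right) 12 \right)}\right) = \left(-419101 - 196691\right) \left(-206774 - 338\right) = \left(-615792\right) \left(-207112\right) = 127537912704$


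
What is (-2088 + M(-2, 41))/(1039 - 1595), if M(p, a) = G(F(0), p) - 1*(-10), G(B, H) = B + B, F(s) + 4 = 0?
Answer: 1043/278 ≈ 3.7518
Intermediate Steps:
F(s) = -4 (F(s) = -4 + 0 = -4)
G(B, H) = 2*B
M(p, a) = 2 (M(p, a) = 2*(-4) - 1*(-10) = -8 + 10 = 2)
(-2088 + M(-2, 41))/(1039 - 1595) = (-2088 + 2)/(1039 - 1595) = -2086/(-556) = -2086*(-1/556) = 1043/278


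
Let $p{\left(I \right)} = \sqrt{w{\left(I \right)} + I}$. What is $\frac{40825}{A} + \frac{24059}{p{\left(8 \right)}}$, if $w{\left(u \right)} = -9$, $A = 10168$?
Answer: $\frac{40825}{10168} - 24059 i \approx 4.015 - 24059.0 i$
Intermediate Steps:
$p{\left(I \right)} = \sqrt{-9 + I}$
$\frac{40825}{A} + \frac{24059}{p{\left(8 \right)}} = \frac{40825}{10168} + \frac{24059}{\sqrt{-9 + 8}} = 40825 \cdot \frac{1}{10168} + \frac{24059}{\sqrt{-1}} = \frac{40825}{10168} + \frac{24059}{i} = \frac{40825}{10168} + 24059 \left(- i\right) = \frac{40825}{10168} - 24059 i$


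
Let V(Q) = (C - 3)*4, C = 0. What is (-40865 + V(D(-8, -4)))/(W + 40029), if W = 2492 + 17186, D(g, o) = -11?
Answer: -40877/59707 ≈ -0.68463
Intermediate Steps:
W = 19678
V(Q) = -12 (V(Q) = (0 - 3)*4 = -3*4 = -12)
(-40865 + V(D(-8, -4)))/(W + 40029) = (-40865 - 12)/(19678 + 40029) = -40877/59707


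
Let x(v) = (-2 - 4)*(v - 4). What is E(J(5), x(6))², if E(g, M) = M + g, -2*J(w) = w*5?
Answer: 2401/4 ≈ 600.25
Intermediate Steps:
J(w) = -5*w/2 (J(w) = -w*5/2 = -5*w/2)
x(v) = 24 - 6*v (x(v) = -6*(-4 + v) = 24 - 6*v)
E(J(5), x(6))² = ((24 - 6*6) - 5/2*5)² = ((24 - 36) - 25/2)² = (-12 - 25/2)² = (-49/2)² = 2401/4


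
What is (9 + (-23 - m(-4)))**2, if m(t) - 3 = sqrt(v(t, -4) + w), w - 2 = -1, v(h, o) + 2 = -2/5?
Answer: (85 + I*sqrt(35))**2/25 ≈ 287.6 + 40.229*I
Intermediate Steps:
v(h, o) = -12/5 (v(h, o) = -2 - 2/5 = -12/5)
w = 1 (w = 2 - 1 = 1)
m(t) = 3 + I*sqrt(35)/5 (m(t) = 3 + sqrt(-12/5 + 1) = 3 + sqrt(-7/5) = 3 + I*sqrt(35)/5)
(9 + (-23 - m(-4)))**2 = (9 + (-23 - (3 + I*sqrt(35)/5)))**2 = (9 + (-23 + (-3 - I*sqrt(35)/5)))**2 = (9 + (-26 - I*sqrt(35)/5))**2 = (-17 - I*sqrt(35)/5)**2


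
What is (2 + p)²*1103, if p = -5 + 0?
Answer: 9927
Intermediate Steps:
p = -5
(2 + p)²*1103 = (2 - 5)²*1103 = (-3)²*1103 = 9*1103 = 9927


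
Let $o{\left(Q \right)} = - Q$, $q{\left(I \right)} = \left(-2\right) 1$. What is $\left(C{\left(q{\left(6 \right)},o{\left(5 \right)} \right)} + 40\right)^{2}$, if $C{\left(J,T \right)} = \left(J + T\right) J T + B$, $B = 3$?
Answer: $729$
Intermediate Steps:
$q{\left(I \right)} = -2$
$C{\left(J,T \right)} = 3 + J T \left(J + T\right)$ ($C{\left(J,T \right)} = \left(J + T\right) J T + 3 = J \left(J + T\right) T + 3 = J T \left(J + T\right) + 3 = 3 + J T \left(J + T\right)$)
$\left(C{\left(q{\left(6 \right)},o{\left(5 \right)} \right)} + 40\right)^{2} = \left(\left(3 - 2 \left(\left(-1\right) 5\right)^{2} + \left(-1\right) 5 \left(-2\right)^{2}\right) + 40\right)^{2} = \left(\left(3 - 2 \left(-5\right)^{2} - 20\right) + 40\right)^{2} = \left(\left(3 - 50 - 20\right) + 40\right)^{2} = \left(-67 + 40\right)^{2} = \left(-27\right)^{2} = 729$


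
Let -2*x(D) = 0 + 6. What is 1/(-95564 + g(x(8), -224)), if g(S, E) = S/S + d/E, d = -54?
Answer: -112/10703029 ≈ -1.0464e-5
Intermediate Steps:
x(D) = -3 (x(D) = -(0 + 6)/2 = -½*6 = -3)
g(S, E) = 1 - 54/E (g(S, E) = S/S - 54/E = 1 - 54/E)
1/(-95564 + g(x(8), -224)) = 1/(-95564 + (-54 - 224)/(-224)) = 1/(-95564 - 1/224*(-278)) = 1/(-95564 + 139/112) = 1/(-10703029/112) = -112/10703029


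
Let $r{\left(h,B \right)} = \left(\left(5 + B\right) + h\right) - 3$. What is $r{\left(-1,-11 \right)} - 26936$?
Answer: $-26946$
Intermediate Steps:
$r{\left(h,B \right)} = 2 + B + h$ ($r{\left(h,B \right)} = \left(5 + B + h\right) - 3 = 2 + B + h$)
$r{\left(-1,-11 \right)} - 26936 = \left(2 - 11 - 1\right) - 26936 = -10 - 26936 = -26946$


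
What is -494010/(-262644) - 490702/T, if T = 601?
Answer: -21430506013/26308174 ≈ -814.59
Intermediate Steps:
-494010/(-262644) - 490702/T = -494010/(-262644) - 490702/601 = -494010*(-1/262644) - 490702*1/601 = 82335/43774 - 490702/601 = -21430506013/26308174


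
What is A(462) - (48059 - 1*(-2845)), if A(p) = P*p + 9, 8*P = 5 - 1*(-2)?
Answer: -201963/4 ≈ -50491.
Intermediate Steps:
P = 7/8 (P = (5 - 1*(-2))/8 = (5 + 2)/8 = (1/8)*7 = 7/8 ≈ 0.87500)
A(p) = 9 + 7*p/8 (A(p) = 7*p/8 + 9 = 9 + 7*p/8)
A(462) - (48059 - 1*(-2845)) = (9 + (7/8)*462) - (48059 - 1*(-2845)) = (9 + 1617/4) - (48059 + 2845) = 1653/4 - 1*50904 = 1653/4 - 50904 = -201963/4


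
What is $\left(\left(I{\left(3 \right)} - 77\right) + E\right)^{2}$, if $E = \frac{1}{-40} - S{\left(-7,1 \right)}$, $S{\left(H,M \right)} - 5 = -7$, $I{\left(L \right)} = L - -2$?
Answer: $\frac{7845601}{1600} \approx 4903.5$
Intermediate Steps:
$I{\left(L \right)} = 2 + L$ ($I{\left(L \right)} = L + 2 = 2 + L$)
$S{\left(H,M \right)} = -2$ ($S{\left(H,M \right)} = 5 - 7 = -2$)
$E = \frac{79}{40}$ ($E = \frac{1}{-40} - -2 = - \frac{1}{40} + 2 = \frac{79}{40} \approx 1.975$)
$\left(\left(I{\left(3 \right)} - 77\right) + E\right)^{2} = \left(\left(\left(2 + 3\right) - 77\right) + \frac{79}{40}\right)^{2} = \left(\left(5 - 77\right) + \frac{79}{40}\right)^{2} = \left(-72 + \frac{79}{40}\right)^{2} = \left(- \frac{2801}{40}\right)^{2} = \frac{7845601}{1600}$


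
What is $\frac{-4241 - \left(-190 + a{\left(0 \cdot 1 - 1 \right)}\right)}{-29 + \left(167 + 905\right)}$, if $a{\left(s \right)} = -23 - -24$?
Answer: $- \frac{4052}{1043} \approx -3.8849$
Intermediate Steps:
$a{\left(s \right)} = 1$ ($a{\left(s \right)} = -23 + 24 = 1$)
$\frac{-4241 - \left(-190 + a{\left(0 \cdot 1 - 1 \right)}\right)}{-29 + \left(167 + 905\right)} = \frac{-4241 + \left(190 - 1\right)}{-29 + \left(167 + 905\right)} = \frac{-4241 + \left(190 - 1\right)}{-29 + 1072} = \frac{-4241 + 189}{1043} = \left(-4052\right) \frac{1}{1043} = - \frac{4052}{1043}$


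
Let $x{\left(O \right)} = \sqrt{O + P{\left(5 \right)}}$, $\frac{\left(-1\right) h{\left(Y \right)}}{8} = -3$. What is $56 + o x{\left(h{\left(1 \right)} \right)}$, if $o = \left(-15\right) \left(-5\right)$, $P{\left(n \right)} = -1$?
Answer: $56 + 75 \sqrt{23} \approx 415.69$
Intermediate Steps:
$h{\left(Y \right)} = 24$ ($h{\left(Y \right)} = \left(-8\right) \left(-3\right) = 24$)
$o = 75$
$x{\left(O \right)} = \sqrt{-1 + O}$ ($x{\left(O \right)} = \sqrt{O - 1} = \sqrt{-1 + O}$)
$56 + o x{\left(h{\left(1 \right)} \right)} = 56 + 75 \sqrt{-1 + 24} = 56 + 75 \sqrt{23}$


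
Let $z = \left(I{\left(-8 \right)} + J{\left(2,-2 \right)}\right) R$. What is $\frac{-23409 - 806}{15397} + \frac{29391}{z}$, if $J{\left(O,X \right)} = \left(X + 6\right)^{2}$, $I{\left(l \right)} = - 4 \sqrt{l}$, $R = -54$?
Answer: $- \frac{161305289}{6651504} - \frac{9797 i \sqrt{2}}{864} \approx -24.251 - 16.036 i$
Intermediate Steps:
$J{\left(O,X \right)} = \left(6 + X\right)^{2}$
$z = -864 + 432 i \sqrt{2}$ ($z = \left(- 4 \sqrt{-8} + \left(6 - 2\right)^{2}\right) \left(-54\right) = \left(- 4 \cdot 2 i \sqrt{2} + 4^{2}\right) \left(-54\right) = \left(- 8 i \sqrt{2} + 16\right) \left(-54\right) = \left(16 - 8 i \sqrt{2}\right) \left(-54\right) = -864 + 432 i \sqrt{2} \approx -864.0 + 610.94 i$)
$\frac{-23409 - 806}{15397} + \frac{29391}{z} = \frac{-23409 - 806}{15397} + \frac{29391}{-864 + 432 i \sqrt{2}} = \left(-24215\right) \frac{1}{15397} + \frac{29391}{-864 + 432 i \sqrt{2}} = - \frac{24215}{15397} + \frac{29391}{-864 + 432 i \sqrt{2}}$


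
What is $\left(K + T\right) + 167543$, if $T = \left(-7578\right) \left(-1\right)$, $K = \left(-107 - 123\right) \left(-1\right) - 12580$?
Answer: $162771$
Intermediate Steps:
$K = -12350$ ($K = \left(-230\right) \left(-1\right) - 12580 = 230 - 12580 = -12350$)
$T = 7578$
$\left(K + T\right) + 167543 = \left(-12350 + 7578\right) + 167543 = -4772 + 167543 = 162771$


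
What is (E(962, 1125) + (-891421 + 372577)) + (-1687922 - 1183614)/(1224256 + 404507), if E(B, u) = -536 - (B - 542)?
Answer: -846633878936/1628763 ≈ -5.1980e+5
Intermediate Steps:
E(B, u) = 6 - B (E(B, u) = -536 - (-542 + B) = -536 + (542 - B) = 6 - B)
(E(962, 1125) + (-891421 + 372577)) + (-1687922 - 1183614)/(1224256 + 404507) = ((6 - 1*962) + (-891421 + 372577)) + (-1687922 - 1183614)/(1224256 + 404507) = ((6 - 962) - 518844) - 2871536/1628763 = (-956 - 518844) - 2871536*1/1628763 = -519800 - 2871536/1628763 = -846633878936/1628763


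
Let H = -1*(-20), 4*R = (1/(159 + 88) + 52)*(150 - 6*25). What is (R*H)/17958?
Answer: 0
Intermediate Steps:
R = 0 (R = ((1/(159 + 88) + 52)*(150 - 6*25))/4 = ((1/247 + 52)*(150 - 150))/4 = ((1/247 + 52)*0)/4 = ((12845/247)*0)/4 = (¼)*0 = 0)
H = 20
(R*H)/17958 = (0*20)/17958 = 0*(1/17958) = 0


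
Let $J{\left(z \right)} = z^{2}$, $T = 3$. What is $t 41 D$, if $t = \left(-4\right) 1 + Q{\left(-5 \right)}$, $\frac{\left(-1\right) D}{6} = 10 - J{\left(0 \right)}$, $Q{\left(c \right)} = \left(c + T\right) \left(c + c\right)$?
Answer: $-39360$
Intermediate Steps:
$Q{\left(c \right)} = 2 c \left(3 + c\right)$ ($Q{\left(c \right)} = \left(c + 3\right) \left(c + c\right) = \left(3 + c\right) 2 c = 2 c \left(3 + c\right)$)
$D = -60$ ($D = - 6 \left(10 - 0^{2}\right) = - 6 \left(10 - 0\right) = - 6 \left(10 + 0\right) = \left(-6\right) 10 = -60$)
$t = 16$ ($t = \left(-4\right) 1 + 2 \left(-5\right) \left(3 - 5\right) = -4 + 2 \left(-5\right) \left(-2\right) = -4 + 20 = 16$)
$t 41 D = 16 \cdot 41 \left(-60\right) = 656 \left(-60\right) = -39360$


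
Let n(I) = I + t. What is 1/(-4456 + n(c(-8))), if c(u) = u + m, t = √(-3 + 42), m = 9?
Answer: -1485/6615662 - √39/19846986 ≈ -0.00022478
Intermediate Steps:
t = √39 ≈ 6.2450
c(u) = 9 + u (c(u) = u + 9 = 9 + u)
n(I) = I + √39
1/(-4456 + n(c(-8))) = 1/(-4456 + ((9 - 8) + √39)) = 1/(-4456 + (1 + √39)) = 1/(-4455 + √39)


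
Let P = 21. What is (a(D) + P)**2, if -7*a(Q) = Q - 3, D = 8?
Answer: 20164/49 ≈ 411.51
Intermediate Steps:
a(Q) = 3/7 - Q/7 (a(Q) = -(Q - 3)/7 = -(-3 + Q)/7 = 3/7 - Q/7)
(a(D) + P)**2 = ((3/7 - 1/7*8) + 21)**2 = ((3/7 - 8/7) + 21)**2 = (-5/7 + 21)**2 = (142/7)**2 = 20164/49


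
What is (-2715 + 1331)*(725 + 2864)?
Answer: -4967176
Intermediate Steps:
(-2715 + 1331)*(725 + 2864) = -1384*3589 = -4967176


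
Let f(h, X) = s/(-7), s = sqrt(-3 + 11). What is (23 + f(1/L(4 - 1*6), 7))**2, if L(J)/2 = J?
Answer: 25929/49 - 92*sqrt(2)/7 ≈ 510.58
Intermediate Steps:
s = 2*sqrt(2) (s = sqrt(8) = 2*sqrt(2) ≈ 2.8284)
L(J) = 2*J
f(h, X) = -2*sqrt(2)/7 (f(h, X) = (2*sqrt(2))/(-7) = (2*sqrt(2))*(-1/7) = -2*sqrt(2)/7)
(23 + f(1/L(4 - 1*6), 7))**2 = (23 - 2*sqrt(2)/7)**2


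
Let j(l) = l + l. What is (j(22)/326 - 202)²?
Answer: 1082673216/26569 ≈ 40750.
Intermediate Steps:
j(l) = 2*l
(j(22)/326 - 202)² = ((2*22)/326 - 202)² = (44*(1/326) - 202)² = (22/163 - 202)² = (-32904/163)² = 1082673216/26569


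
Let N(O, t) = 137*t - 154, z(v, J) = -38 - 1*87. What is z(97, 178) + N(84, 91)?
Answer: 12188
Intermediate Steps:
z(v, J) = -125 (z(v, J) = -38 - 87 = -125)
N(O, t) = -154 + 137*t
z(97, 178) + N(84, 91) = -125 + (-154 + 137*91) = -125 + (-154 + 12467) = -125 + 12313 = 12188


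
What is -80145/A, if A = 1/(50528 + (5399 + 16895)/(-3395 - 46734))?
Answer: -202998935333610/50129 ≈ -4.0495e+9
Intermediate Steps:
A = 50129/2532895818 (A = 1/(50528 + 22294/(-50129)) = 1/(50528 + 22294*(-1/50129)) = 1/(50528 - 22294/50129) = 1/(2532895818/50129) = 50129/2532895818 ≈ 1.9791e-5)
-80145/A = -80145/50129/2532895818 = -80145*2532895818/50129 = -202998935333610/50129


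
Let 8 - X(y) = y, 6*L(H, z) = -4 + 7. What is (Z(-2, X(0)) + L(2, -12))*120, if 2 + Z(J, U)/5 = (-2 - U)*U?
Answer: -49140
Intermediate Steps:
L(H, z) = 1/2 (L(H, z) = (-4 + 7)/6 = (1/6)*3 = 1/2)
X(y) = 8 - y
Z(J, U) = -10 + 5*U*(-2 - U) (Z(J, U) = -10 + 5*((-2 - U)*U) = -10 + 5*(U*(-2 - U)) = -10 + 5*U*(-2 - U))
(Z(-2, X(0)) + L(2, -12))*120 = ((-10 - 10*(8 - 1*0) - 5*(8 - 1*0)**2) + 1/2)*120 = ((-10 - 10*(8 + 0) - 5*(8 + 0)**2) + 1/2)*120 = ((-10 - 10*8 - 5*8**2) + 1/2)*120 = ((-10 - 80 - 5*64) + 1/2)*120 = ((-10 - 80 - 320) + 1/2)*120 = (-410 + 1/2)*120 = -819/2*120 = -49140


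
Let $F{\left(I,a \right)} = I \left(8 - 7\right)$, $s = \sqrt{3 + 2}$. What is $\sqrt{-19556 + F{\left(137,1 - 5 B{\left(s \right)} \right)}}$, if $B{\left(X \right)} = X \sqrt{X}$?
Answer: $i \sqrt{19419} \approx 139.35 i$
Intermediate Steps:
$s = \sqrt{5} \approx 2.2361$
$B{\left(X \right)} = X^{\frac{3}{2}}$
$F{\left(I,a \right)} = I$ ($F{\left(I,a \right)} = I 1 = I$)
$\sqrt{-19556 + F{\left(137,1 - 5 B{\left(s \right)} \right)}} = \sqrt{-19556 + 137} = \sqrt{-19419} = i \sqrt{19419}$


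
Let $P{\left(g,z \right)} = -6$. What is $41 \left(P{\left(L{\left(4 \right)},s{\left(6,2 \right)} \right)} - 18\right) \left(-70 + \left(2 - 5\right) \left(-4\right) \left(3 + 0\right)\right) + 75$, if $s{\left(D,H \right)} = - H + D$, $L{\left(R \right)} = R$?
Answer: $33531$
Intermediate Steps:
$s{\left(D,H \right)} = D - H$
$41 \left(P{\left(L{\left(4 \right)},s{\left(6,2 \right)} \right)} - 18\right) \left(-70 + \left(2 - 5\right) \left(-4\right) \left(3 + 0\right)\right) + 75 = 41 \left(-6 - 18\right) \left(-70 + \left(2 - 5\right) \left(-4\right) \left(3 + 0\right)\right) + 75 = 41 \left(- 24 \left(-70 + \left(-3\right) \left(-4\right) 3\right)\right) + 75 = 41 \left(- 24 \left(-70 + 12 \cdot 3\right)\right) + 75 = 41 \left(- 24 \left(-70 + 36\right)\right) + 75 = 41 \left(\left(-24\right) \left(-34\right)\right) + 75 = 41 \cdot 816 + 75 = 33456 + 75 = 33531$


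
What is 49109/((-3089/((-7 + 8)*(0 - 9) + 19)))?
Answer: -491090/3089 ≈ -158.98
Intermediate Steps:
49109/((-3089/((-7 + 8)*(0 - 9) + 19))) = 49109/((-3089/(1*(-9) + 19))) = 49109/((-3089/(-9 + 19))) = 49109/((-3089/10)) = 49109/((-3089*⅒)) = 49109/(-3089/10) = 49109*(-10/3089) = -491090/3089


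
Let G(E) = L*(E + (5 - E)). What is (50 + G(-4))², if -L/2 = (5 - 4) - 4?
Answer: 6400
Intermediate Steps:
L = 6 (L = -2*((5 - 4) - 4) = -2*(1 - 4) = -2*(-3) = 6)
G(E) = 30 (G(E) = 6*(E + (5 - E)) = 6*5 = 30)
(50 + G(-4))² = (50 + 30)² = 80² = 6400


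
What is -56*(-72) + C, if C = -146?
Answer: 3886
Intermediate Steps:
-56*(-72) + C = -56*(-72) - 146 = 4032 - 146 = 3886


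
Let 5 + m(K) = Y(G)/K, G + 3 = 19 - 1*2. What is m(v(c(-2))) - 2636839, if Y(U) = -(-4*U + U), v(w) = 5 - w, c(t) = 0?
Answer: -13184178/5 ≈ -2.6368e+6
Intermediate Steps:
G = 14 (G = -3 + (19 - 1*2) = -3 + (19 - 2) = -3 + 17 = 14)
Y(U) = 3*U (Y(U) = -(-3)*U = 3*U)
m(K) = -5 + 42/K (m(K) = -5 + (3*14)/K = -5 + 42/K)
m(v(c(-2))) - 2636839 = (-5 + 42/(5 - 1*0)) - 2636839 = (-5 + 42/(5 + 0)) - 2636839 = (-5 + 42/5) - 2636839 = 17/5 - 2636839 = -13184178/5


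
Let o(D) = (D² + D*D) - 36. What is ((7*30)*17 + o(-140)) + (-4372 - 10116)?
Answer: 28246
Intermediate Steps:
o(D) = -36 + 2*D² (o(D) = (D² + D²) - 36 = 2*D² - 36 = -36 + 2*D²)
((7*30)*17 + o(-140)) + (-4372 - 10116) = ((7*30)*17 + (-36 + 2*(-140)²)) + (-4372 - 10116) = (210*17 + (-36 + 2*19600)) - 14488 = (3570 + (-36 + 39200)) - 14488 = (3570 + 39164) - 14488 = 42734 - 14488 = 28246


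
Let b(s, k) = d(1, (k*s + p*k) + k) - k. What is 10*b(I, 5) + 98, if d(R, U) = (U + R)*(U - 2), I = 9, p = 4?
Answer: 48328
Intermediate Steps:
d(R, U) = (-2 + U)*(R + U) (d(R, U) = (R + U)*(-2 + U) = (-2 + U)*(R + U))
b(s, k) = -2 + (5*k + k*s)² - 6*k - k*s (b(s, k) = (((k*s + 4*k) + k)² - 2*1 - 2*((k*s + 4*k) + k) + 1*((k*s + 4*k) + k)) - k = (((4*k + k*s) + k)² - 2 - 2*((4*k + k*s) + k) + 1*((4*k + k*s) + k)) - k = ((5*k + k*s)² - 2 - 2*(5*k + k*s) + 1*(5*k + k*s)) - k = ((5*k + k*s)² - 2 + (-10*k - 2*k*s) + (5*k + k*s)) - k = (-2 + (5*k + k*s)² - 5*k - k*s) - k = -2 + (5*k + k*s)² - 6*k - k*s)
10*b(I, 5) + 98 = 10*(-2 - 1*5 + 5²*(5 + 9)² - 1*5*(5 + 9)) + 98 = 10*(-2 - 5 + 25*14² - 1*5*14) + 98 = 10*(-2 - 5 + 25*196 - 70) + 98 = 10*(-2 - 5 + 4900 - 70) + 98 = 10*4823 + 98 = 48230 + 98 = 48328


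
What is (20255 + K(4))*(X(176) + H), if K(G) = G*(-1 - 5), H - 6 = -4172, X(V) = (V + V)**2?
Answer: 2422419478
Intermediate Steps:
X(V) = 4*V**2 (X(V) = (2*V)**2 = 4*V**2)
H = -4166 (H = 6 - 4172 = -4166)
K(G) = -6*G (K(G) = G*(-6) = -6*G)
(20255 + K(4))*(X(176) + H) = (20255 - 6*4)*(4*176**2 - 4166) = (20255 - 24)*(4*30976 - 4166) = 20231*(123904 - 4166) = 20231*119738 = 2422419478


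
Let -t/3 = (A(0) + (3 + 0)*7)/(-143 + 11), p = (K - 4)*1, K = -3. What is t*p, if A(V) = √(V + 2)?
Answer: -147/44 - 7*√2/44 ≈ -3.5659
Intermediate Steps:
A(V) = √(2 + V)
p = -7 (p = (-3 - 4)*1 = -7*1 = -7)
t = 21/44 + √2/44 (t = -3*(√(2 + 0) + (3 + 0)*7)/(-143 + 11) = -3*(√2 + 3*7)/(-132) = -3*(√2 + 21)*(-1)/132 = -3*(21 + √2)*(-1)/132 = -3*(-7/44 - √2/132) = 21/44 + √2/44 ≈ 0.50941)
t*p = (21/44 + √2/44)*(-7) = -147/44 - 7*√2/44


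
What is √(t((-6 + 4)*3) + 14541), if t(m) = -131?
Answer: √14410 ≈ 120.04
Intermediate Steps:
√(t((-6 + 4)*3) + 14541) = √(-131 + 14541) = √14410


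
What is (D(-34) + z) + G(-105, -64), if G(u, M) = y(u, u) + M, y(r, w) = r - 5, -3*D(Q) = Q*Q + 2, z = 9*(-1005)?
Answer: -9605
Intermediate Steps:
z = -9045
D(Q) = -2/3 - Q**2/3 (D(Q) = -(Q*Q + 2)/3 = -(Q**2 + 2)/3 = -(2 + Q**2)/3 = -2/3 - Q**2/3)
y(r, w) = -5 + r
G(u, M) = -5 + M + u (G(u, M) = (-5 + u) + M = -5 + M + u)
(D(-34) + z) + G(-105, -64) = ((-2/3 - 1/3*(-34)**2) - 9045) + (-5 - 64 - 105) = ((-2/3 - 1/3*1156) - 9045) - 174 = ((-2/3 - 1156/3) - 9045) - 174 = (-386 - 9045) - 174 = -9431 - 174 = -9605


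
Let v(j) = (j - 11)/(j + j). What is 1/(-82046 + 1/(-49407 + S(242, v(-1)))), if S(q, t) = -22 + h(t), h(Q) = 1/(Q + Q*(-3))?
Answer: -593149/48665502866 ≈ -1.2188e-5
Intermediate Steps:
h(Q) = -1/(2*Q) (h(Q) = 1/(Q - 3*Q) = 1/(-2*Q) = -1/(2*Q))
v(j) = (-11 + j)/(2*j) (v(j) = (-11 + j)/((2*j)) = (-11 + j)*(1/(2*j)) = (-11 + j)/(2*j))
S(q, t) = -22 - 1/(2*t)
1/(-82046 + 1/(-49407 + S(242, v(-1)))) = 1/(-82046 + 1/(-49407 + (-22 - (-2/(-11 - 1))/2))) = 1/(-82046 + 1/(-49407 + (-22 - 1/(2*((1/2)*(-1)*(-12)))))) = 1/(-82046 + 1/(-49407 + (-22 - 1/2/6))) = 1/(-82046 + 1/(-49407 + (-22 - 1/2*1/6))) = 1/(-82046 + 1/(-49407 + (-22 - 1/12))) = 1/(-82046 + 1/(-49407 - 265/12)) = 1/(-82046 + 1/(-593149/12)) = 1/(-82046 - 12/593149) = 1/(-48665502866/593149) = -593149/48665502866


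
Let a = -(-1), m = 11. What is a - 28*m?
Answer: -307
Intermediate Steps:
a = 1 (a = -1*(-1) = 1)
a - 28*m = 1 - 28*11 = 1 - 308 = -307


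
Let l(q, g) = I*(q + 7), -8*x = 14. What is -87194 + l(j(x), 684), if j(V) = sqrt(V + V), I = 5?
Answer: -87159 + 5*I*sqrt(14)/2 ≈ -87159.0 + 9.3541*I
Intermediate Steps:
x = -7/4 (x = -1/8*14 = -7/4 ≈ -1.7500)
j(V) = sqrt(2)*sqrt(V) (j(V) = sqrt(2*V) = sqrt(2)*sqrt(V))
l(q, g) = 35 + 5*q (l(q, g) = 5*(q + 7) = 5*(7 + q) = 35 + 5*q)
-87194 + l(j(x), 684) = -87194 + (35 + 5*(sqrt(2)*sqrt(-7/4))) = -87194 + (35 + 5*(sqrt(2)*(I*sqrt(7)/2))) = -87194 + (35 + 5*(I*sqrt(14)/2)) = -87194 + (35 + 5*I*sqrt(14)/2) = -87159 + 5*I*sqrt(14)/2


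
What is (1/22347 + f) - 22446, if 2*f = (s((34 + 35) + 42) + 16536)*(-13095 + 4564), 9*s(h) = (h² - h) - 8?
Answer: -1705966049410/22347 ≈ -7.6340e+7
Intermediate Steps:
s(h) = -8/9 - h/9 + h²/9 (s(h) = ((h² - h) - 8)/9 = (-8 + h² - h)/9 = -8/9 - h/9 + h²/9)
f = -686856403/9 (f = (((-8/9 - ((34 + 35) + 42)/9 + ((34 + 35) + 42)²/9) + 16536)*(-13095 + 4564))/2 = (((-8/9 - (69 + 42)/9 + (69 + 42)²/9) + 16536)*(-8531))/2 = (((-8/9 - ⅑*111 + (⅑)*111²) + 16536)*(-8531))/2 = (((-8/9 - 37/3 + (⅑)*12321) + 16536)*(-8531))/2 = (((-8/9 - 37/3 + 1369) + 16536)*(-8531))/2 = ((12202/9 + 16536)*(-8531))/2 = ((161026/9)*(-8531))/2 = (½)*(-1373712806/9) = -686856403/9 ≈ -7.6317e+7)
(1/22347 + f) - 22446 = (1/22347 - 686856403/9) - 22446 = -1705464448648/22347 - 22446 = -1705966049410/22347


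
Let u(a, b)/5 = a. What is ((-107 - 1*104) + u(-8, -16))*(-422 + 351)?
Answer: 17821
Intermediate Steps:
u(a, b) = 5*a
((-107 - 1*104) + u(-8, -16))*(-422 + 351) = ((-107 - 1*104) + 5*(-8))*(-422 + 351) = ((-107 - 104) - 40)*(-71) = (-211 - 40)*(-71) = -251*(-71) = 17821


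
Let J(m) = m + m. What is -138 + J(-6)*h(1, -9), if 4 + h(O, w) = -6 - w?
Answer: -126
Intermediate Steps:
h(O, w) = -10 - w (h(O, w) = -4 + (-6 - w) = -10 - w)
J(m) = 2*m
-138 + J(-6)*h(1, -9) = -138 + (2*(-6))*(-10 - 1*(-9)) = -138 - 12*(-10 + 9) = -138 - 12*(-1) = -138 + 12 = -126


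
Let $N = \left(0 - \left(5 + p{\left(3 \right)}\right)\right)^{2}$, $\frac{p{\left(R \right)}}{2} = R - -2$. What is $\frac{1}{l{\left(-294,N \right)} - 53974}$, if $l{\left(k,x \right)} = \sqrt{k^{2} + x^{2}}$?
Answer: $- \frac{53974}{2913055615} - \frac{3 \sqrt{15229}}{2913055615} \approx -1.8655 \cdot 10^{-5}$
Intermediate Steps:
$p{\left(R \right)} = 4 + 2 R$ ($p{\left(R \right)} = 2 \left(R - -2\right) = 2 \left(R + 2\right) = 2 \left(2 + R\right) = 4 + 2 R$)
$N = 225$ ($N = \left(0 - \left(9 + 6\right)\right)^{2} = \left(0 - 15\right)^{2} = \left(-15\right)^{2} = 225$)
$\frac{1}{l{\left(-294,N \right)} - 53974} = \frac{1}{\sqrt{\left(-294\right)^{2} + 225^{2}} - 53974} = \frac{1}{\sqrt{86436 + 50625} - 53974} = \frac{1}{\sqrt{137061} - 53974} = \frac{1}{3 \sqrt{15229} - 53974} = \frac{1}{-53974 + 3 \sqrt{15229}}$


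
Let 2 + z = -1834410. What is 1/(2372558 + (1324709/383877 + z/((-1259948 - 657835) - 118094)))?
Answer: 781526355129/1854220007205310099 ≈ 4.2149e-7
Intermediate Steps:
z = -1834412 (z = -2 - 1834410 = -1834412)
1/(2372558 + (1324709/383877 + z/((-1259948 - 657835) - 118094))) = 1/(2372558 + (1324709/383877 - 1834412/((-1259948 - 657835) - 118094))) = 1/(2372558 + (1324709*(1/383877) - 1834412/(-1917783 - 118094))) = 1/(2372558 + (1324709/383877 - 1834412/(-2035877))) = 1/(2372558 + (1324709/383877 - 1834412*(-1/2035877))) = 1/(2372558 + (1324709/383877 + 1834412/2035877)) = 1/(2372558 + 3401133160117/781526355129) = 1/(1854220007205310099/781526355129) = 781526355129/1854220007205310099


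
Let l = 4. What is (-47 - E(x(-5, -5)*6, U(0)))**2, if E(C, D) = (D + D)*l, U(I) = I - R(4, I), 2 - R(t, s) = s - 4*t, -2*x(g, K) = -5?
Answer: 9409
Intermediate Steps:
x(g, K) = 5/2 (x(g, K) = -1/2*(-5) = 5/2)
R(t, s) = 2 - s + 4*t (R(t, s) = 2 - (s - 4*t) = 2 + (-s + 4*t) = 2 - s + 4*t)
U(I) = -18 + 2*I (U(I) = I - (2 - I + 4*4) = I - (2 - I + 16) = I - (18 - I) = I + (-18 + I) = -18 + 2*I)
E(C, D) = 8*D (E(C, D) = (D + D)*4 = (2*D)*4 = 8*D)
(-47 - E(x(-5, -5)*6, U(0)))**2 = (-47 - 8*(-18 + 2*0))**2 = (-47 - 8*(-18 + 0))**2 = (-47 - 8*(-18))**2 = (-47 - 1*(-144))**2 = (-47 + 144)**2 = 97**2 = 9409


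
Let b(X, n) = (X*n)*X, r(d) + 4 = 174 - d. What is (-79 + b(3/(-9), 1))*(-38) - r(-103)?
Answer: 24523/9 ≈ 2724.8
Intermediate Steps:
r(d) = 170 - d (r(d) = -4 + (174 - d) = 170 - d)
b(X, n) = n*X**2
(-79 + b(3/(-9), 1))*(-38) - r(-103) = (-79 + 1*(3/(-9))**2)*(-38) - (170 - 1*(-103)) = (-79 + 1*(3*(-1/9))**2)*(-38) - (170 + 103) = (-79 + 1*(-1/3)**2)*(-38) - 1*273 = (-79 + 1*(1/9))*(-38) - 273 = (-79 + 1/9)*(-38) - 273 = -710/9*(-38) - 273 = 26980/9 - 273 = 24523/9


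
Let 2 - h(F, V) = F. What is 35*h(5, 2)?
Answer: -105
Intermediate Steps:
h(F, V) = 2 - F
35*h(5, 2) = 35*(2 - 1*5) = 35*(2 - 5) = 35*(-3) = -105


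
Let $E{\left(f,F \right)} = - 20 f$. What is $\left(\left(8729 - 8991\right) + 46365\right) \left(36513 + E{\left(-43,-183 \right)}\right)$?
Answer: $1723007419$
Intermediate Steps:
$\left(\left(8729 - 8991\right) + 46365\right) \left(36513 + E{\left(-43,-183 \right)}\right) = \left(\left(8729 - 8991\right) + 46365\right) \left(36513 - -860\right) = \left(-262 + 46365\right) \left(36513 + 860\right) = 46103 \cdot 37373 = 1723007419$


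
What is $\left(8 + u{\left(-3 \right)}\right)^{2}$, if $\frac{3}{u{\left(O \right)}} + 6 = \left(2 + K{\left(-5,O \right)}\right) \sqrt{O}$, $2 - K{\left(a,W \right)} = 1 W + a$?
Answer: $\frac{3 \left(- 949 i + 320 \sqrt{3}\right)}{4 \left(- 11 i + 4 \sqrt{3}\right)} \approx 63.368 - 2.1215 i$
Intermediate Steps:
$K{\left(a,W \right)} = 2 - W - a$ ($K{\left(a,W \right)} = 2 - \left(1 W + a\right) = 2 - \left(W + a\right) = 2 - W - a$)
$u{\left(O \right)} = \frac{3}{-6 + \sqrt{O} \left(9 - O\right)}$ ($u{\left(O \right)} = \frac{3}{-6 + \left(2 - \left(-7 + O\right)\right) \sqrt{O}} = \frac{3}{-6 + \left(9 - O\right) \sqrt{O}} = \frac{3}{-6 + \sqrt{O} \left(9 - O\right)}$)
$\left(8 + u{\left(-3 \right)}\right)^{2} = \left(8 - \frac{3}{6 + \left(-3\right)^{\frac{3}{2}} - 9 \sqrt{-3}}\right)^{2} = \left(8 - \frac{3}{6 - 3 i \sqrt{3} - 9 i \sqrt{3}}\right)^{2} = \left(8 - \frac{3}{6 - 12 i \sqrt{3}}\right)^{2}$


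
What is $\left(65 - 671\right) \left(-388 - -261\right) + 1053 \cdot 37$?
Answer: $115923$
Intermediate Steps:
$\left(65 - 671\right) \left(-388 - -261\right) + 1053 \cdot 37 = - 606 \left(-388 + 261\right) + 38961 = \left(-606\right) \left(-127\right) + 38961 = 76962 + 38961 = 115923$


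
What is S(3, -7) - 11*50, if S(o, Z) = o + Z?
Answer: -554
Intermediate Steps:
S(o, Z) = Z + o
S(3, -7) - 11*50 = (-7 + 3) - 11*50 = -4 - 550 = -554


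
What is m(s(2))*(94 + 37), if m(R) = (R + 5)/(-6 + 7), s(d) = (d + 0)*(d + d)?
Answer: 1703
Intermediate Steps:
s(d) = 2*d² (s(d) = d*(2*d) = 2*d²)
m(R) = 5 + R (m(R) = (5 + R)/1 = (5 + R)*1 = 5 + R)
m(s(2))*(94 + 37) = (5 + 2*2²)*(94 + 37) = (5 + 2*4)*131 = (5 + 8)*131 = 13*131 = 1703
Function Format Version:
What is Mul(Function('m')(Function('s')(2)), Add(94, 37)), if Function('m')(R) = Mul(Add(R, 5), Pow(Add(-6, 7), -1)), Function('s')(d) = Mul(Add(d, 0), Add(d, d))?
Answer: 1703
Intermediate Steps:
Function('s')(d) = Mul(2, Pow(d, 2)) (Function('s')(d) = Mul(d, Mul(2, d)) = Mul(2, Pow(d, 2)))
Function('m')(R) = Add(5, R) (Function('m')(R) = Mul(Add(5, R), Pow(1, -1)) = Mul(Add(5, R), 1) = Add(5, R))
Mul(Function('m')(Function('s')(2)), Add(94, 37)) = Mul(Add(5, Mul(2, Pow(2, 2))), Add(94, 37)) = Mul(Add(5, Mul(2, 4)), 131) = Mul(Add(5, 8), 131) = Mul(13, 131) = 1703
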